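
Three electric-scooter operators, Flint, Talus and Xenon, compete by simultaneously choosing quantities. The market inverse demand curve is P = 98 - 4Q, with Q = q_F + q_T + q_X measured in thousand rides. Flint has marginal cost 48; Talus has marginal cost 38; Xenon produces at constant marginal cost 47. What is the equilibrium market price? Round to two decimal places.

Flint's profit: π_F = (98 - 4Q)q_F - (48q_F). Setting ∂π_F/∂q_F = 0: 50 - 8q_F - 4(q_T + q_X) = 0.
Talus's profit: π_T = (98 - 4Q)q_T - (38q_T). Setting ∂π_T/∂q_T = 0: 60 - 8q_T - 4(q_F + q_X) = 0.
Xenon's profit: π_X = (98 - 4Q)q_X - (47q_X). Setting ∂π_X/∂q_X = 0: 51 - 8q_X - 4(q_F + q_T) = 0.
Summing all 3 equations gives 161 − 16Q = 0, hence Q = 161/16.
Back-substituting: q_F = (50 − 161/4)/4 = 39/16, q_T = (60 − 161/4)/4 = 79/16, q_X = (51 − 161/4)/4 = 43/16.
Total output Q = 161/16, so price P = 98 - 4·(161/16) = 231/4.

57.75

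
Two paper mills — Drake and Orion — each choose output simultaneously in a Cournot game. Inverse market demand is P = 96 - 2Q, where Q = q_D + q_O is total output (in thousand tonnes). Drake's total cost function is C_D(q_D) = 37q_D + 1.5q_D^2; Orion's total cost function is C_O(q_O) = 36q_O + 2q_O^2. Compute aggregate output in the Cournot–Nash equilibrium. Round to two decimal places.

12.58

Drake's profit: π_D = (96 - 2Q)q_D - (37q_D + (3/2)q_D²). Setting ∂π_D/∂q_D = 0: 59 - 7q_D - 2(q_O) = 0.
Orion's profit: π_O = (96 - 2Q)q_O - (36q_O + 2q_O²). Setting ∂π_O/∂q_O = 0: 60 - 8q_O - 2(q_D) = 0.
Rearranging gives the reaction functions q_D = (59 - 2q_O)/7 and q_O = (60 - 2q_D)/8.
Substituting one into the other gives q_D = 88/13 and q_O = 151/26.
Total output Q = 88/13 + 151/26 = 327/26.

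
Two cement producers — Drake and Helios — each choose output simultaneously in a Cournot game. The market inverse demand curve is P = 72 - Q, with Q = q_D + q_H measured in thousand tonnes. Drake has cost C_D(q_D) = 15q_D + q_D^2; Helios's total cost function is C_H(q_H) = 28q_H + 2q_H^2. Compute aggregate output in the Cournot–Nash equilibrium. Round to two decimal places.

18.13

Drake's profit: π_D = (72 - Q)q_D - (15q_D + q_D²). Setting ∂π_D/∂q_D = 0: 57 - 4q_D - (q_H) = 0.
Helios's profit: π_H = (72 - Q)q_H - (28q_H + 2q_H²). Setting ∂π_H/∂q_H = 0: 44 - 6q_H - (q_D) = 0.
Best responses: q_D = (57 - q_H)/4, q_H = (44 - q_D)/6.
Substituting one into the other gives q_D = 298/23 and q_H = 119/23.
Total output Q = 298/23 + 119/23 = 417/23.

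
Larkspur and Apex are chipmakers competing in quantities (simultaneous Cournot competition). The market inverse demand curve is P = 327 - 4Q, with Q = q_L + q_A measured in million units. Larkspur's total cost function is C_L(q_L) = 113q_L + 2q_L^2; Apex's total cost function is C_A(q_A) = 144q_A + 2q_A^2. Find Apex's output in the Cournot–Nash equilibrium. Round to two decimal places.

10.47

Larkspur's profit: π_L = (327 - 4Q)q_L - (113q_L + 2q_L²). Setting ∂π_L/∂q_L = 0: 214 - 12q_L - 4(q_A) = 0.
Apex's first-order condition: 183 - 12q_A - 4(q_L) = 0.
Best responses: q_L = (214 - 4q_A)/12, q_A = (183 - 4q_L)/12.
Solving the pair: q_L = 459/32, q_A = 335/32.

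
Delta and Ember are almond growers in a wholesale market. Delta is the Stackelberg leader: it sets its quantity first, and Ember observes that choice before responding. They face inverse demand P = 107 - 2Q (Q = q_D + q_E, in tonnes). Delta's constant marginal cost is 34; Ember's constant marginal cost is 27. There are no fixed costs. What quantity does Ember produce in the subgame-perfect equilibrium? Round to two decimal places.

The follower Ember best-responds to any q_D: π_E = (107 - 2Q)q_E - 27q_E.
∂π_E/∂q_E = 80 - 2q_D - 4q_E = 0 gives the reaction function q_E = (80 - 2q_D)/4.
The leader anticipates this reaction. Substituting into P = 107 - 2Q gives P = 67 - q_D, so π_D = (67 - q_D)q_D - 34q_D.
Leader FOC: 33 - 2q_D = 0, so q_D = 33/2.
Then q_E = (80 - 2·(33/2))/4 = 47/4.

11.75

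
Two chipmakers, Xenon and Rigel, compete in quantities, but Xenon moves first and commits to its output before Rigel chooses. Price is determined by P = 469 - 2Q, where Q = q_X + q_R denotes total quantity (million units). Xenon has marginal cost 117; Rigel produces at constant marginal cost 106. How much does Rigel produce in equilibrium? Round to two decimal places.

The follower Rigel best-responds to any q_X: π_R = (469 - 2Q)q_R - 106q_R.
Follower FOC: 363 - 2q_X - 4q_R = 0, so q_R(q_X) = (363 - 2q_X)/4.
The leader anticipates this reaction. Substituting into P = 469 - 2Q gives P = 575/2 - q_X, so π_X = (575/2 - q_X)q_X - 117q_X.
Leader FOC: 341/2 - 2q_X = 0, so q_X = 341/4.
Then q_R = (363 - 2·(341/4))/4 = 385/8.

48.13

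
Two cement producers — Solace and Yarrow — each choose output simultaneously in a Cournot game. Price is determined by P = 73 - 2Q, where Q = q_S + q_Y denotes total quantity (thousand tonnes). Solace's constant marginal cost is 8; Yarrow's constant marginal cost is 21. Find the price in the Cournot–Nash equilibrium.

34

Solace's profit: π_S = (73 - 2Q)q_S - (8q_S). Setting ∂π_S/∂q_S = 0: 65 - 4q_S - 2(q_Y) = 0.
Yarrow's first-order condition: 52 - 4q_Y - 2(q_S) = 0.
Rearranging gives the reaction functions q_S = (65 - 2q_Y)/4 and q_Y = (52 - 2q_S)/4.
Solving the pair: q_S = 13, q_Y = 13/2.
Total output Q = 39/2, so price P = 73 - 2·(39/2) = 34.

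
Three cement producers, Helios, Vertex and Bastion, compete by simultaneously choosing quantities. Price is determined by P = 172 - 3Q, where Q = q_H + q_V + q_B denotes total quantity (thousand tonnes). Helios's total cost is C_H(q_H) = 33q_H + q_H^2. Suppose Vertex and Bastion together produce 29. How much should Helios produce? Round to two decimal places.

With rivals' combined output fixed at 29, Helios's profit is π_H = (172 - 3·29 - 3q_H)q_H - (33q_H + q_H²) = (85 - 3q_H)q_H - (33q_H + q_H²).
∂π_H/∂q_H = 52 - 8q_H = 0, so q_H = 13/2.

6.50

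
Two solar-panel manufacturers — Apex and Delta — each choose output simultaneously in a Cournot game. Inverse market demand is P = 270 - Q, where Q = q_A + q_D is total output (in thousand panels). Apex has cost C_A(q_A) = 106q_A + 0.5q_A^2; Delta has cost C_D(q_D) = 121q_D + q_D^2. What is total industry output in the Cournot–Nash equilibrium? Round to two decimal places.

Apex's profit: π_A = (270 - Q)q_A - (106q_A + (1/2)q_A²). Setting ∂π_A/∂q_A = 0: 164 - 3q_A - (q_D) = 0.
Delta's profit: π_D = (270 - Q)q_D - (121q_D + q_D²). Setting ∂π_D/∂q_D = 0: 149 - 4q_D - (q_A) = 0.
Rearranging gives the reaction functions q_A = (164 - q_D)/3 and q_D = (149 - q_A)/4.
Substituting one into the other gives q_A = 507/11 and q_D = 283/11.
Total output Q = 507/11 + 283/11 = 790/11.

71.82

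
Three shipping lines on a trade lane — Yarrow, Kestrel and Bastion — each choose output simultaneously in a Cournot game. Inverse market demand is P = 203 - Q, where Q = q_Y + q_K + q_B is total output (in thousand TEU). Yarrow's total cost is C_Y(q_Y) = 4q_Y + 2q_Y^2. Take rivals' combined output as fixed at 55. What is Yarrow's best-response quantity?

24

With rivals' combined output fixed at 55, Yarrow's profit is π_Y = (203 - 55 - q_Y)q_Y - (4q_Y + 2q_Y²) = (148 - q_Y)q_Y - (4q_Y + 2q_Y²).
∂π_Y/∂q_Y = 144 - 6q_Y = 0, so q_Y = 24.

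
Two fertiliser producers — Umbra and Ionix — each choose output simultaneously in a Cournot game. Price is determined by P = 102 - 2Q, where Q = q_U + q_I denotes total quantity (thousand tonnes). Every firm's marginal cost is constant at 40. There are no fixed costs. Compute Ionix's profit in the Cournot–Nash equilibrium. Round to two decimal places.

Each firm earns π_i = (102 - 2Q)q_i - 40q_i.
First-order condition (treating rivals' output as given): 62 - 4q_i - 2q_j = 0.
With identical firms every q_j equals q_i, so q_j = q_i and 62 = 6q_i, giving q_i = 31/3.
Price P = 102 - 2·(62/3) = 182/3.
Ionix's profit: (182/3 - 40)·(31/3) = 1922/9.

213.56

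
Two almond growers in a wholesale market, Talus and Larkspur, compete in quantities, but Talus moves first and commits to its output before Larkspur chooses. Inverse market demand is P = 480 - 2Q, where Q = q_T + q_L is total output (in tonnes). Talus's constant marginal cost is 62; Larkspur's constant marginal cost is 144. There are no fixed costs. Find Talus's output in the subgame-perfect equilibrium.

The follower Larkspur best-responds to any q_T: π_L = (480 - 2Q)q_L - 144q_L.
Setting the follower's marginal profit to zero, 336 - 2q_T - 4q_L = 0, i.e. q_L = (336 - 2q_T)/4.
The leader anticipates this reaction. Substituting into P = 480 - 2Q gives P = 312 - q_T, so π_T = (312 - q_T)q_T - 62q_T.
Maximising: ∂π_T/∂q_T = 250 - 2q_T = 0, giving q_T = 125.
Then q_L = (336 - 2·125)/4 = 43/2.

125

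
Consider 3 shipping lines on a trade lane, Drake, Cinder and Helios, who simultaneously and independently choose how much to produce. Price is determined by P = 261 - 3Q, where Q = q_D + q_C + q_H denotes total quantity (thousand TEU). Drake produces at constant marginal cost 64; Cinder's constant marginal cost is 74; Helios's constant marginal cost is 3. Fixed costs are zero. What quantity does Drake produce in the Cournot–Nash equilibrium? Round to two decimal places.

Drake's profit: π_D = (261 - 3Q)q_D - (64q_D). Setting ∂π_D/∂q_D = 0: 197 - 6q_D - 3(q_C + q_H) = 0.
Cinder's profit: π_C = (261 - 3Q)q_C - (74q_C). Setting ∂π_C/∂q_C = 0: 187 - 6q_C - 3(q_D + q_H) = 0.
Helios's profit: π_H = (261 - 3Q)q_H - (3q_H). Setting ∂π_H/∂q_H = 0: 258 - 6q_H - 3(q_D + q_C) = 0.
Adding the 3 first-order conditions: 642 − 12Q = 0, so Q = 107/2.
Back-substituting: q_D = (197 − 321/2)/3 = 73/6, q_C = (187 − 321/2)/3 = 53/6, q_H = (258 − 321/2)/3 = 65/2.

12.17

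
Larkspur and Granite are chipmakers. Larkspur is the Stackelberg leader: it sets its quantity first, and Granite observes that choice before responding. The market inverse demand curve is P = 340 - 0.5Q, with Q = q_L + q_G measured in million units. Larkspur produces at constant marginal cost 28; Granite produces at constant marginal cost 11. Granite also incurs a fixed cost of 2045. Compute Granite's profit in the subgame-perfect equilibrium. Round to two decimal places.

14426.13

Solve by backward induction. Given q_L, the follower Granite maximises π_G = (340 - (1/2)q_L - (1/2)q_G)q_G - 11q_G.
Setting the follower's marginal profit to zero, 329 - (1/2)q_L - q_G = 0, i.e. q_G = (329 - (1/2)q_L).
The leader anticipates this reaction. Substituting into P = 340 - 0.5Q gives P = 351/2 - (1/4)q_L, so π_L = (351/2 - (1/4)q_L)q_L - 28q_L.
Maximising: ∂π_L/∂q_L = 295/2 - (1/2)q_L = 0, giving q_L = 295.
Then q_G = (329 - (1/2)·295) = 363/2.
Price P = 340 - (1/2)·(953/2) = 407/4.
Granite's profit: (407/4 - 11)·(363/2) - 2045 = 14426.1250.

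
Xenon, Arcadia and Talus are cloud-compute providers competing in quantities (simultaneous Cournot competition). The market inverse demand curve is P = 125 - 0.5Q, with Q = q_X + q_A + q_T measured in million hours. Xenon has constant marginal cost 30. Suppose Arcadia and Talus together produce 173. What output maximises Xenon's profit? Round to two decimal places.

With rivals' combined output fixed at 173, Xenon's profit is π_X = (125 - (1/2)·173 - (1/2)q_X)q_X - (30q_X) = (77/2 - (1/2)q_X)q_X - (30q_X).
∂π_X/∂q_X = 17/2 - q_X = 0, so q_X = 17/2.

8.50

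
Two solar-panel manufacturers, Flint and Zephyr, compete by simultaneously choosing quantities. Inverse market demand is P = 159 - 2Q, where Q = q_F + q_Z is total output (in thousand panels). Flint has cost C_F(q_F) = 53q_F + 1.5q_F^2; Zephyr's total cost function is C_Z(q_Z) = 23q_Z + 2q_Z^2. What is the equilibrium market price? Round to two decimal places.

108.38

Flint's profit: π_F = (159 - 2Q)q_F - (53q_F + (3/2)q_F²). Setting ∂π_F/∂q_F = 0: 106 - 7q_F - 2(q_Z) = 0.
Zephyr's profit: π_Z = (159 - 2Q)q_Z - (23q_Z + 2q_Z²). Setting ∂π_Z/∂q_Z = 0: 136 - 8q_Z - 2(q_F) = 0.
Rearranging gives the reaction functions q_F = (106 - 2q_Z)/7 and q_Z = (136 - 2q_F)/8.
Substituting one into the other gives q_F = 144/13 and q_Z = 185/13.
Total output Q = 329/13, so price P = 159 - 2·(329/13) = 1409/13.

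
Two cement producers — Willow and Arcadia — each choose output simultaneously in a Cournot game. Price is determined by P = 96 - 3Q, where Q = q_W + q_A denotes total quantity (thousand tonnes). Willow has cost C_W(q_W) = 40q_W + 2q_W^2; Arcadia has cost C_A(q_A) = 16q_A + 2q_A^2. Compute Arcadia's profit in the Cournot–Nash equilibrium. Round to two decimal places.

Willow's profit: π_W = (96 - 3Q)q_W - (40q_W + 2q_W²). Setting ∂π_W/∂q_W = 0: 56 - 10q_W - 3(q_A) = 0.
Arcadia's profit: π_A = (96 - 3Q)q_A - (16q_A + 2q_A²). Setting ∂π_A/∂q_A = 0: 80 - 10q_A - 3(q_W) = 0.
So q_W = (56 - 3q_A)/10 and q_A = (80 - 3q_W)/10.
Solving the pair: q_W = 320/91, q_A = 632/91.
Price P = 96 - 3·(136/13) = 840/13.
Arcadia's profit: (840/13)·(632/91) - 16·(632/91) - 2(632/91)² = 241.1689.

241.17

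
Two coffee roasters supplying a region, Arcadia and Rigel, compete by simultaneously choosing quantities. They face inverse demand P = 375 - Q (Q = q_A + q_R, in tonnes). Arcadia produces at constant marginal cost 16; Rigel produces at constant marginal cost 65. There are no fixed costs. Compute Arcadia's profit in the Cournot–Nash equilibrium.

Arcadia's profit: π_A = (375 - Q)q_A - (16q_A). Setting ∂π_A/∂q_A = 0: 359 - 2q_A - (q_R) = 0.
Rigel's first-order condition: 310 - 2q_R - (q_A) = 0.
So q_A = (359 - q_R)/2 and q_R = (310 - q_A)/2.
Substituting one into the other gives q_A = 136 and q_R = 87.
Price P = 375 - 223 = 152.
Arcadia's profit: (152 - 16)·136 = 18496.

18496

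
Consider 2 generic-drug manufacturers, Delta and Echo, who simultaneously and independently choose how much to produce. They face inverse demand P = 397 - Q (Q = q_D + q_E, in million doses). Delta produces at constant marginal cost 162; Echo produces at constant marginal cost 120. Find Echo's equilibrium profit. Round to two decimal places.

11306.78

Delta's profit: π_D = (397 - Q)q_D - (162q_D). Setting ∂π_D/∂q_D = 0: 235 - 2q_D - (q_E) = 0.
Echo's profit: π_E = (397 - Q)q_E - (120q_E). Setting ∂π_E/∂q_E = 0: 277 - 2q_E - (q_D) = 0.
So q_D = (235 - q_E)/2 and q_E = (277 - q_D)/2.
Solving the pair: q_D = 193/3, q_E = 319/3.
Price P = 397 - 512/3 = 679/3.
Echo's profit: (679/3 - 120)·(319/3) = 11306.7778.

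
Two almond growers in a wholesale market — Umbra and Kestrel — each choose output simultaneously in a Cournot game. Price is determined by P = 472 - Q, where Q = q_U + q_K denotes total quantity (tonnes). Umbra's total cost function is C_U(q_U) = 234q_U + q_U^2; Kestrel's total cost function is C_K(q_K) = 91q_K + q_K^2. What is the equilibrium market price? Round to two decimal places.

Umbra's profit: π_U = (472 - Q)q_U - (234q_U + q_U²). Setting ∂π_U/∂q_U = 0: 238 - 4q_U - (q_K) = 0.
Kestrel's first-order condition: 381 - 4q_K - (q_U) = 0.
Rearranging gives the reaction functions q_U = (238 - q_K)/4 and q_K = (381 - q_U)/4.
Solving the pair: q_U = 571/15, q_K = 1286/15.
Total output Q = 619/5, so price P = 472 - 619/5 = 1741/5.

348.20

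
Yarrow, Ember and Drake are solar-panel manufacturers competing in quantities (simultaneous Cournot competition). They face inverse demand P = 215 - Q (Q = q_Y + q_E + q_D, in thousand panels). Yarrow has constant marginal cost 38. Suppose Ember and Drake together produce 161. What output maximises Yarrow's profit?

With rivals' combined output fixed at 161, Yarrow's profit is π_Y = (215 - 161 - q_Y)q_Y - (38q_Y) = (54 - q_Y)q_Y - (38q_Y).
∂π_Y/∂q_Y = 16 - 2q_Y = 0, so q_Y = 8.

8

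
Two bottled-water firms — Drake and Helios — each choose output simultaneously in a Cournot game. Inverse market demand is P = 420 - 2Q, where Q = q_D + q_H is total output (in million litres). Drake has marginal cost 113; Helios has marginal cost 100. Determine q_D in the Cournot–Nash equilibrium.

49

Drake's profit: π_D = (420 - 2Q)q_D - (113q_D). Setting ∂π_D/∂q_D = 0: 307 - 4q_D - 2(q_H) = 0.
Helios's first-order condition: 320 - 4q_H - 2(q_D) = 0.
Rearranging gives the reaction functions q_D = (307 - 2q_H)/4 and q_H = (320 - 2q_D)/4.
Substituting one into the other gives q_D = 49 and q_H = 111/2.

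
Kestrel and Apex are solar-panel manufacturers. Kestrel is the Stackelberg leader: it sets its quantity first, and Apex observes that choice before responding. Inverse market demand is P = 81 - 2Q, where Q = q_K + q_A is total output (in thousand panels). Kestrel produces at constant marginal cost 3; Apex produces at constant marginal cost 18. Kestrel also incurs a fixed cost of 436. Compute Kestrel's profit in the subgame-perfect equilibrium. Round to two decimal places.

104.56

The follower Apex best-responds to any q_K: π_A = (81 - 2Q)q_A - 18q_A.
∂π_A/∂q_A = 63 - 2q_K - 4q_A = 0 gives the reaction function q_A = (63 - 2q_K)/4.
The leader anticipates this reaction. Substituting into P = 81 - 2Q gives P = 99/2 - q_K, so π_K = (99/2 - q_K)q_K - 3q_K.
Maximising: ∂π_K/∂q_K = 93/2 - 2q_K = 0, giving q_K = 93/4.
Then q_A = (63 - 2·(93/4))/4 = 33/8.
Price P = 81 - 2·(219/8) = 105/4.
Kestrel's profit: (105/4 - 3)·(93/4) - 436 = 1673/16.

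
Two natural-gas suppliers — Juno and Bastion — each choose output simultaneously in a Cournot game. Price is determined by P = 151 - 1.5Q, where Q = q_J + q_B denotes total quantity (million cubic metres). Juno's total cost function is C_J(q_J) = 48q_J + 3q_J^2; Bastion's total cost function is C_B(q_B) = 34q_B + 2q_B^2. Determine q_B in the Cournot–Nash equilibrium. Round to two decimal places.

Juno's profit: π_J = (151 - 1.5Q)q_J - (48q_J + 3q_J²). Setting ∂π_J/∂q_J = 0: 103 - 9q_J - (3/2)(q_B) = 0.
Bastion's first-order condition: 117 - 7q_B - (3/2)(q_J) = 0.
Rearranging gives the reaction functions q_J = (103 - (3/2)q_B)/9 and q_B = (117 - (3/2)q_J)/7.
Substituting one into the other gives q_J = 8.9794 and q_B = 1198/81.

14.79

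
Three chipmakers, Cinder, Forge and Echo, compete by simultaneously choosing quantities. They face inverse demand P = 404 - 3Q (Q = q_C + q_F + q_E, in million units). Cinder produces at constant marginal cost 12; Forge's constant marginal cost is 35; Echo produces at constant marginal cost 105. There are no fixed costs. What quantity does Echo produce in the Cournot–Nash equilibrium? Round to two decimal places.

11.33

Cinder's profit: π_C = (404 - 3Q)q_C - (12q_C). Setting ∂π_C/∂q_C = 0: 392 - 6q_C - 3(q_F + q_E) = 0.
Forge's profit: π_F = (404 - 3Q)q_F - (35q_F). Setting ∂π_F/∂q_F = 0: 369 - 6q_F - 3(q_C + q_E) = 0.
Echo's profit: π_E = (404 - 3Q)q_E - (105q_E). Setting ∂π_E/∂q_E = 0: 299 - 6q_E - 3(q_C + q_F) = 0.
Adding the 3 conditions: 1060 − 6Q − 6Q = 0, i.e. Q = 265/3.
Back-substituting: q_C = (392 − 265)/3 = 127/3, q_F = (369 − 265)/3 = 104/3, q_E = (299 − 265)/3 = 34/3.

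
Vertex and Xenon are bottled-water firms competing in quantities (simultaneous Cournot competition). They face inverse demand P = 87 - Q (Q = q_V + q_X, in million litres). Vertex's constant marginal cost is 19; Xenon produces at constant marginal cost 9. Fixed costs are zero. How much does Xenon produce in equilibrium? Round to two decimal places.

29.33

Vertex's profit: π_V = (87 - Q)q_V - (19q_V). Setting ∂π_V/∂q_V = 0: 68 - 2q_V - (q_X) = 0.
Xenon's profit: π_X = (87 - Q)q_X - (9q_X). Setting ∂π_X/∂q_X = 0: 78 - 2q_X - (q_V) = 0.
So q_V = (68 - q_X)/2 and q_X = (78 - q_V)/2.
Solving the pair: q_V = 58/3, q_X = 88/3.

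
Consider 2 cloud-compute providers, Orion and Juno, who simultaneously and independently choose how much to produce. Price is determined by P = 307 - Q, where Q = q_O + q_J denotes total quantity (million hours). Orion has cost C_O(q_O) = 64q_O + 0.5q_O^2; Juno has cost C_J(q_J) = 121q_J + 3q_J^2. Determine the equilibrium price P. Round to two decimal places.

216.87

Orion's profit: π_O = (307 - Q)q_O - (64q_O + (1/2)q_O²). Setting ∂π_O/∂q_O = 0: 243 - 3q_O - (q_J) = 0.
Juno's first-order condition: 186 - 8q_J - (q_O) = 0.
Best responses: q_O = (243 - q_J)/3, q_J = (186 - q_O)/8.
Substituting one into the other gives q_O = 1758/23 and q_J = 315/23.
Total output Q = 90.1304, so price P = 307 - 90.1304 = 216.8696.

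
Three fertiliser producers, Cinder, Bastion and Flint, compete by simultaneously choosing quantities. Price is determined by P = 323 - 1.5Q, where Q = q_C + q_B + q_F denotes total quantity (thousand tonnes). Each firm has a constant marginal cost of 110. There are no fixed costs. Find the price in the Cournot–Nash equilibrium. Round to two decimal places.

Each firm earns π_i = (323 - 1.5Q)q_i - 110q_i.
First-order condition (treating rivals' output as given): 213 - 3q_i - (3/2)·Σ_{j≠i} q_j = 0.
By symmetry each firm produces the same amount; substituting Σ_{j≠i} q_j = 2q_i yields q_i = 213/6 = 71/2.
Total output Q = 213/2, so price P = 323 - (3/2)·(213/2) = 653/4.

163.25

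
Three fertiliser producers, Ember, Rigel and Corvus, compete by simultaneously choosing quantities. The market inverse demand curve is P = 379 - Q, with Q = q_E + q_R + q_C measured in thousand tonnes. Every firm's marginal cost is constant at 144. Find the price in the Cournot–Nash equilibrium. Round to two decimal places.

202.75

A representative firm's profit is π_i = q_i(379 - Q) - 144q_i.
First-order condition (treating rivals' output as given): 235 - 2q_i - Σ_{j≠i} q_j = 0.
By symmetry each firm produces the same amount; substituting Σ_{j≠i} q_j = 2q_i yields q_i = 235/4.
Total output Q = 705/4, so price P = 379 - 705/4 = 811/4.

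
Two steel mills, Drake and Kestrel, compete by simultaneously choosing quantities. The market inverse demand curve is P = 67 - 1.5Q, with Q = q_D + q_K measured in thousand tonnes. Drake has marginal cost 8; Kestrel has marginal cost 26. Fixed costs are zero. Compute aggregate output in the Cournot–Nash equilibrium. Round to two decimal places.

22.22

Drake's profit: π_D = (67 - 1.5Q)q_D - (8q_D). Setting ∂π_D/∂q_D = 0: 59 - 3q_D - (3/2)(q_K) = 0.
Kestrel's first-order condition: 41 - 3q_K - (3/2)(q_D) = 0.
Best responses: q_D = (59 - (3/2)q_K)/3, q_K = (41 - (3/2)q_D)/3.
Substituting one into the other gives q_D = 154/9 and q_K = 46/9.
Total output Q = 154/9 + 46/9 = 200/9.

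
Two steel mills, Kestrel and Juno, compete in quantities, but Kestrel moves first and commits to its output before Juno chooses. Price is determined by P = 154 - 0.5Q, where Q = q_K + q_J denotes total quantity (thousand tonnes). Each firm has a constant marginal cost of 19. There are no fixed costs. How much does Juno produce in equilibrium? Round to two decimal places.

Solve by backward induction. Given q_K, the follower Juno maximises π_J = (154 - (1/2)q_K - (1/2)q_J)q_J - 19q_J.
∂π_J/∂q_J = 135 - (1/2)q_K - q_J = 0 gives the reaction function q_J = (135 - (1/2)q_K).
Kestrel substitutes q_J(q_K) into its own profit: π_K = q_K(154 - (1/2)q_K - (135 - (1/2)q_K)/2) - 19q_K = (173/2 - (1/4)q_K)q_K - 19q_K.
Leader FOC: 135/2 - (1/2)q_K = 0, so q_K = 135.
Then q_J = (135 - (1/2)·135) = 135/2.

67.50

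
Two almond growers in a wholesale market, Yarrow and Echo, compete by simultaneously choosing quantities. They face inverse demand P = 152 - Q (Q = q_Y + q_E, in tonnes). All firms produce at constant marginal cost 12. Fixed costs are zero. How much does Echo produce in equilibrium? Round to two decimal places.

A representative firm's profit is π_i = q_i(152 - Q) - 12q_i.
Setting ∂π_i/∂q_i = 0 with rivals' quantities fixed: 140 - 2q_i - q_j = 0.
By symmetry each firm produces the same amount; substituting q_j = q_i yields q_i = 140/3.

46.67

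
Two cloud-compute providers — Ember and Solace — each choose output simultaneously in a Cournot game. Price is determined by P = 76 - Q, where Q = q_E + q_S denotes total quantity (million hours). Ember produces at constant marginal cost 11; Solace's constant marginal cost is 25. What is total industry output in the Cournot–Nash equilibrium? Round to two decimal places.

38.67

Ember's profit: π_E = (76 - Q)q_E - (11q_E). Setting ∂π_E/∂q_E = 0: 65 - 2q_E - (q_S) = 0.
Solace's first-order condition: 51 - 2q_S - (q_E) = 0.
Rearranging gives the reaction functions q_E = (65 - q_S)/2 and q_S = (51 - q_E)/2.
Solving the pair: q_E = 79/3, q_S = 37/3.
Total output Q = 79/3 + 37/3 = 116/3.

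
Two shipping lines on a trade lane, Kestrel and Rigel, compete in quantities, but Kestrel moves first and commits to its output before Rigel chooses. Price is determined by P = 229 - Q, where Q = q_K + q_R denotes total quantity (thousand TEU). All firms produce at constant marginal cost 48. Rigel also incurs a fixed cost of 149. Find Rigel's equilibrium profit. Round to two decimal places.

1898.56

Solve by backward induction. Given q_K, the follower Rigel maximises π_R = (229 - q_K - q_R)q_R - 48q_R.
∂π_R/∂q_R = 181 - q_K - 2q_R = 0 gives the reaction function q_R = (181 - q_K)/2.
The leader anticipates this reaction. Substituting into P = 229 - Q gives P = 277/2 - (1/2)q_K, so π_K = (277/2 - (1/2)q_K)q_K - 48q_K.
Leader FOC: 181/2 - q_K = 0, so q_K = 181/2.
Then q_R = (181 - 181/2)/2 = 181/4.
Price P = 229 - 543/4 = 373/4.
Rigel's profit: (373/4 - 48)·(181/4) - 149 = 1898.5625.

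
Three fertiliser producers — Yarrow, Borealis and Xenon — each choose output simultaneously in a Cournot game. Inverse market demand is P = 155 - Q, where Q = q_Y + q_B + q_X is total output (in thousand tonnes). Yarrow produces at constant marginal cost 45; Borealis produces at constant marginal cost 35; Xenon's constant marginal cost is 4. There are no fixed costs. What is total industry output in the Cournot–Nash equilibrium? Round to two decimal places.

95.25

Yarrow's profit: π_Y = (155 - Q)q_Y - (45q_Y). Setting ∂π_Y/∂q_Y = 0: 110 - 2q_Y - (q_B + q_X) = 0.
Borealis's first-order condition: 120 - 2q_B - (q_Y + q_X) = 0.
Xenon's profit: π_X = (155 - Q)q_X - (4q_X). Setting ∂π_X/∂q_X = 0: 151 - 2q_X - (q_Y + q_B) = 0.
Summing all 3 equations gives 381 − 4Q = 0, hence Q = 381/4.
Back-substituting: q_Y = (110 − 381/4) = 59/4, q_B = (120 − 381/4) = 99/4, q_X = (151 − 381/4) = 223/4.
Total output Q = 59/4 + 99/4 + 223/4 = 381/4.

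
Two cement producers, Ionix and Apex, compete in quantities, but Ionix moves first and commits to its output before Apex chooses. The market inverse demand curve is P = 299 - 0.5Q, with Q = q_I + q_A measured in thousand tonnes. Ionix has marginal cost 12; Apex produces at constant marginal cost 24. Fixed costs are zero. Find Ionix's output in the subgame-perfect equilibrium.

299

The follower Apex best-responds to any q_I: π_A = (299 - 0.5Q)q_A - 24q_A.
Setting the follower's marginal profit to zero, 275 - (1/2)q_I - q_A = 0, i.e. q_A = (275 - (1/2)q_I).
The leader anticipates this reaction. Substituting into P = 299 - 0.5Q gives P = 323/2 - (1/4)q_I, so π_I = (323/2 - (1/4)q_I)q_I - 12q_I.
The leader's first-order condition 299/2 - (1/2)q_I = 0 yields q_I = 299.
Then q_A = (275 - (1/2)·299) = 251/2.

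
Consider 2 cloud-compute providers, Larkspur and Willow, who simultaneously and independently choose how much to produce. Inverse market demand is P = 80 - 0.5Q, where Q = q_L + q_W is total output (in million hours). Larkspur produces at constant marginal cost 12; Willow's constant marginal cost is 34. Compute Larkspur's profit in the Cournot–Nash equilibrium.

Larkspur's profit: π_L = (80 - 0.5Q)q_L - (12q_L). Setting ∂π_L/∂q_L = 0: 68 - q_L - (1/2)(q_W) = 0.
Willow's profit: π_W = (80 - 0.5Q)q_W - (34q_W). Setting ∂π_W/∂q_W = 0: 46 - q_W - (1/2)(q_L) = 0.
So q_L = (68 - (1/2)q_W) and q_W = (46 - (1/2)q_L).
Substituting one into the other gives q_L = 60 and q_W = 16.
Price P = 80 - (1/2)·76 = 42.
Larkspur's profit: (42 - 12)·60 = 1800.

1800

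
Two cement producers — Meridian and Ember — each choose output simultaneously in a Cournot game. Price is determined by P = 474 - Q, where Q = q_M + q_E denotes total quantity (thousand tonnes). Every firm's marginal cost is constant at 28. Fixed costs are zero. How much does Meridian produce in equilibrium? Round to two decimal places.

Each firm earns π_i = (474 - Q)q_i - 28q_i.
First-order condition (treating rivals' output as given): 446 - 2q_i - q_j = 0.
By symmetry each firm produces the same amount; substituting q_j = q_i yields q_i = 446/3.

148.67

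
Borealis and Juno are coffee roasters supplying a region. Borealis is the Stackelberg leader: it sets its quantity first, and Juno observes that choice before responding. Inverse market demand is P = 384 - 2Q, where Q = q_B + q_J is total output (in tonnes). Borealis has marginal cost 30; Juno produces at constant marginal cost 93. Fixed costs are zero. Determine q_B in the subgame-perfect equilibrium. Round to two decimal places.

104.25

The follower Juno best-responds to any q_B: π_J = (384 - 2Q)q_J - 93q_J.
Setting the follower's marginal profit to zero, 291 - 2q_B - 4q_J = 0, i.e. q_J = (291 - 2q_B)/4.
Borealis substitutes q_J(q_B) into its own profit: π_B = q_B(384 - 2q_B - (291 - 2q_B)/2) - 30q_B = (477/2 - q_B)q_B - 30q_B.
Maximising: ∂π_B/∂q_B = 417/2 - 2q_B = 0, giving q_B = 417/4.
Then q_J = (291 - 2·(417/4))/4 = 165/8.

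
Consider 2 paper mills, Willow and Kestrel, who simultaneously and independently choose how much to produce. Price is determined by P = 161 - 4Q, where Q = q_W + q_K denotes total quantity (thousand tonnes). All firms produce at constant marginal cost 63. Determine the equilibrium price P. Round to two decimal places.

95.67

A representative firm's profit is π_i = q_i(161 - 4Q) - 63q_i.
Setting ∂π_i/∂q_i = 0 with rivals' quantities fixed: 98 - 8q_i - 4q_j = 0.
By symmetry each firm produces the same amount; substituting q_j = q_i yields q_i = 98/12 = 49/6.
Total output Q = 49/3, so price P = 161 - 4·(49/3) = 287/3.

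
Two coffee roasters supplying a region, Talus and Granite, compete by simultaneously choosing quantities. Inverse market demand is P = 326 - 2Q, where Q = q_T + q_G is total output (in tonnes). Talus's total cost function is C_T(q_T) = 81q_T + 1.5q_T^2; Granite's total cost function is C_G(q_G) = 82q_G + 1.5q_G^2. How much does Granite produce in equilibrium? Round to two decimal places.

Talus's profit: π_T = (326 - 2Q)q_T - (81q_T + (3/2)q_T²). Setting ∂π_T/∂q_T = 0: 245 - 7q_T - 2(q_G) = 0.
Granite's first-order condition: 244 - 7q_G - 2(q_T) = 0.
Rearranging gives the reaction functions q_T = (245 - 2q_G)/7 and q_G = (244 - 2q_T)/7.
Substituting one into the other gives q_T = 409/15 and q_G = 406/15.

27.07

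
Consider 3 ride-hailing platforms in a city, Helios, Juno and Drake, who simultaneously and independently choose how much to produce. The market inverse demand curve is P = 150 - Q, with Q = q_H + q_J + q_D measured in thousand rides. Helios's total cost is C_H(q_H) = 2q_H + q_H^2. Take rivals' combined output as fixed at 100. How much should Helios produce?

With rivals' combined output fixed at 100, Helios's profit is π_H = (150 - 100 - q_H)q_H - (2q_H + q_H²) = (50 - q_H)q_H - (2q_H + q_H²).
∂π_H/∂q_H = 48 - 4q_H = 0, so q_H = 12.

12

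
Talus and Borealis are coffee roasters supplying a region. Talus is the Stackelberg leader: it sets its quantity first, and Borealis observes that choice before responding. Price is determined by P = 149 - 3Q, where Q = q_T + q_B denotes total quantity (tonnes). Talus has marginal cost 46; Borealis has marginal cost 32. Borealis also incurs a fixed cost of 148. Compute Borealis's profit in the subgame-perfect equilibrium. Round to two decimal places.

290.02

The follower Borealis best-responds to any q_T: π_B = (149 - 3Q)q_B - 32q_B.
Follower FOC: 117 - 3q_T - 6q_B = 0, so q_B(q_T) = (117 - 3q_T)/6.
The leader anticipates this reaction. Substituting into P = 149 - 3Q gives P = 181/2 - (3/2)q_T, so π_T = (181/2 - (3/2)q_T)q_T - 46q_T.
The leader's first-order condition 89/2 - 3q_T = 0 yields q_T = 89/6.
Then q_B = (117 - 3·(89/6))/6 = 145/12.
Price P = 149 - 3·(323/12) = 273/4.
Borealis's profit: (273/4 - 32)·(145/12) - 148 = 290.0208.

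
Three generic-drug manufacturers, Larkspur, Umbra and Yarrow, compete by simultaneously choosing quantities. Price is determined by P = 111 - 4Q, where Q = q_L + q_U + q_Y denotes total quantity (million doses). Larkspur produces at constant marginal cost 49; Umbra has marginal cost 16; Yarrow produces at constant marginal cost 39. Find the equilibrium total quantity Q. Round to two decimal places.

Larkspur's profit: π_L = (111 - 4Q)q_L - (49q_L). Setting ∂π_L/∂q_L = 0: 62 - 8q_L - 4(q_U + q_Y) = 0.
Umbra's profit: π_U = (111 - 4Q)q_U - (16q_U). Setting ∂π_U/∂q_U = 0: 95 - 8q_U - 4(q_L + q_Y) = 0.
Yarrow's first-order condition: 72 - 8q_Y - 4(q_L + q_U) = 0.
Adding the 3 conditions: 229 − 8Q − 8Q = 0, i.e. Q = 229/16.
Back-substituting: q_L = (62 − 229/4)/4 = 19/16, q_U = (95 − 229/4)/4 = 151/16, q_Y = (72 − 229/4)/4 = 59/16.
Total output Q = 19/16 + 151/16 + 59/16 = 229/16.

14.31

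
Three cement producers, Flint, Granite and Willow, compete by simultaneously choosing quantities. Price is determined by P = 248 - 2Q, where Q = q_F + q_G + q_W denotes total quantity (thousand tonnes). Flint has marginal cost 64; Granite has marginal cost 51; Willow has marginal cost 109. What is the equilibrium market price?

118

Flint's profit: π_F = (248 - 2Q)q_F - (64q_F). Setting ∂π_F/∂q_F = 0: 184 - 4q_F - 2(q_G + q_W) = 0.
Granite's first-order condition: 197 - 4q_G - 2(q_F + q_W) = 0.
Willow's profit: π_W = (248 - 2Q)q_W - (109q_W). Setting ∂π_W/∂q_W = 0: 139 - 4q_W - 2(q_F + q_G) = 0.
Summing all 3 equations gives 520 − 8Q = 0, hence Q = 65.
Back-substituting: q_F = (184 − 130)/2 = 27, q_G = (197 − 130)/2 = 67/2, q_W = (139 − 130)/2 = 9/2.
Total output Q = 65, so price P = 248 - 2·65 = 118.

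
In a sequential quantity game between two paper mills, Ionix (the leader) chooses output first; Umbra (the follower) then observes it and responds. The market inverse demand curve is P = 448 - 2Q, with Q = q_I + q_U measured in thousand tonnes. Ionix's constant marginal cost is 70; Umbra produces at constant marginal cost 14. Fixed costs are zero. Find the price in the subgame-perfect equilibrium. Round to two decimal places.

The follower Umbra best-responds to any q_I: π_U = (448 - 2Q)q_U - 14q_U.
Setting the follower's marginal profit to zero, 434 - 2q_I - 4q_U = 0, i.e. q_U = (434 - 2q_I)/4.
The leader anticipates this reaction. Substituting into P = 448 - 2Q gives P = 231 - q_I, so π_I = (231 - q_I)q_I - 70q_I.
Maximising: ∂π_I/∂q_I = 161 - 2q_I = 0, giving q_I = 161/2.
Then q_U = (434 - 2·(161/2))/4 = 273/4.
Total output Q = 595/4, so price P = 448 - 2·(595/4) = 301/2.

150.50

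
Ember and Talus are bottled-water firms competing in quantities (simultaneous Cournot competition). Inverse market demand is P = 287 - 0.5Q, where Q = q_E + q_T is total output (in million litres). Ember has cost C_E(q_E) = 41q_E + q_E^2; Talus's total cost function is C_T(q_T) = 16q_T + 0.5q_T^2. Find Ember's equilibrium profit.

5766

Ember's profit: π_E = (287 - 0.5Q)q_E - (41q_E + q_E²). Setting ∂π_E/∂q_E = 0: 246 - 3q_E - (1/2)(q_T) = 0.
Talus's first-order condition: 271 - 2q_T - (1/2)(q_E) = 0.
Best responses: q_E = (246 - (1/2)q_T)/3, q_T = (271 - (1/2)q_E)/2.
Substituting one into the other gives q_E = 62 and q_T = 120.
Price P = 287 - (1/2)·182 = 196.
Ember's profit: 196·62 - 41·62 - 62² = 5766.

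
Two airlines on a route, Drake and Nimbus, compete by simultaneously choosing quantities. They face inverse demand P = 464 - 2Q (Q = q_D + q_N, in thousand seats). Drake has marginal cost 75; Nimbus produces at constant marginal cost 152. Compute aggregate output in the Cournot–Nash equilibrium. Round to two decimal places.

116.83

Drake's profit: π_D = (464 - 2Q)q_D - (75q_D). Setting ∂π_D/∂q_D = 0: 389 - 4q_D - 2(q_N) = 0.
Nimbus's first-order condition: 312 - 4q_N - 2(q_D) = 0.
Best responses: q_D = (389 - 2q_N)/4, q_N = (312 - 2q_D)/4.
Solving the pair: q_D = 233/3, q_N = 235/6.
Total output Q = 233/3 + 235/6 = 701/6.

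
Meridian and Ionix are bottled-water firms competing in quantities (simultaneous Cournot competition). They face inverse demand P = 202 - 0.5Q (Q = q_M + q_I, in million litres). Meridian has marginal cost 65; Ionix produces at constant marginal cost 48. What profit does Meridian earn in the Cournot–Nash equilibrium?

Meridian's profit: π_M = (202 - 0.5Q)q_M - (65q_M). Setting ∂π_M/∂q_M = 0: 137 - q_M - (1/2)(q_I) = 0.
Ionix's first-order condition: 154 - q_I - (1/2)(q_M) = 0.
So q_M = (137 - (1/2)q_I) and q_I = (154 - (1/2)q_M).
Substituting one into the other gives q_M = 80 and q_I = 114.
Price P = 202 - (1/2)·194 = 105.
Meridian's profit: (105 - 65)·80 = 3200.

3200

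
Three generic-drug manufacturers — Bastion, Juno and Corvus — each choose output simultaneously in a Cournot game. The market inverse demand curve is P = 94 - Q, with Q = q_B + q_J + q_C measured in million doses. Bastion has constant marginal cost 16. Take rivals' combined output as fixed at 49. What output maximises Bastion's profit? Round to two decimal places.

With rivals' combined output fixed at 49, Bastion's profit is π_B = (94 - 49 - q_B)q_B - (16q_B) = (45 - q_B)q_B - (16q_B).
∂π_B/∂q_B = 29 - 2q_B = 0, so q_B = 29/2.

14.50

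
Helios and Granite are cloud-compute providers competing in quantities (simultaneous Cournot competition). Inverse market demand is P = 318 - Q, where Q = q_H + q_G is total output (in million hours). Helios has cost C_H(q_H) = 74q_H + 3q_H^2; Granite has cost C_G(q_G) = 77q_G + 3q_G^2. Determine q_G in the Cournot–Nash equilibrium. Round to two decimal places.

Helios's profit: π_H = (318 - Q)q_H - (74q_H + 3q_H²). Setting ∂π_H/∂q_H = 0: 244 - 8q_H - (q_G) = 0.
Granite's first-order condition: 241 - 8q_G - (q_H) = 0.
Rearranging gives the reaction functions q_H = (244 - q_G)/8 and q_G = (241 - q_H)/8.
Solving the pair: q_H = 1711/63, q_G = 1684/63.

26.73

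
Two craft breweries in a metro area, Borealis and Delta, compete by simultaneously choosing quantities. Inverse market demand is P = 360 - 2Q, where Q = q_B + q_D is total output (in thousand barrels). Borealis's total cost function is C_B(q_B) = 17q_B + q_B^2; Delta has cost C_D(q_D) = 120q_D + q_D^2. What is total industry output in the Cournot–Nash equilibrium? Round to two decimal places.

72.88

Borealis's profit: π_B = (360 - 2Q)q_B - (17q_B + q_B²). Setting ∂π_B/∂q_B = 0: 343 - 6q_B - 2(q_D) = 0.
Delta's first-order condition: 240 - 6q_D - 2(q_B) = 0.
Best responses: q_B = (343 - 2q_D)/6, q_D = (240 - 2q_B)/6.
Solving the pair: q_B = 789/16, q_D = 377/16.
Total output Q = 789/16 + 377/16 = 583/8.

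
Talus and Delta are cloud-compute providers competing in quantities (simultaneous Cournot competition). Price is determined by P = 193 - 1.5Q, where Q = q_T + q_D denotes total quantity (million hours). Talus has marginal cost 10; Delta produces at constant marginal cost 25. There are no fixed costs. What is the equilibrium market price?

Talus's profit: π_T = (193 - 1.5Q)q_T - (10q_T). Setting ∂π_T/∂q_T = 0: 183 - 3q_T - (3/2)(q_D) = 0.
Delta's profit: π_D = (193 - 1.5Q)q_D - (25q_D). Setting ∂π_D/∂q_D = 0: 168 - 3q_D - (3/2)(q_T) = 0.
So q_T = (183 - (3/2)q_D)/3 and q_D = (168 - (3/2)q_T)/3.
Solving the pair: q_T = 44, q_D = 34.
Total output Q = 78, so price P = 193 - (3/2)·78 = 76.

76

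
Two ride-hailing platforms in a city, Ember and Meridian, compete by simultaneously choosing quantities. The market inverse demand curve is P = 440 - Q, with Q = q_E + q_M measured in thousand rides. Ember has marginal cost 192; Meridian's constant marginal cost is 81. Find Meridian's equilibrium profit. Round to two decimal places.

24544.44

Ember's profit: π_E = (440 - Q)q_E - (192q_E). Setting ∂π_E/∂q_E = 0: 248 - 2q_E - (q_M) = 0.
Meridian's profit: π_M = (440 - Q)q_M - (81q_M). Setting ∂π_M/∂q_M = 0: 359 - 2q_M - (q_E) = 0.
So q_E = (248 - q_M)/2 and q_M = (359 - q_E)/2.
Substituting one into the other gives q_E = 137/3 and q_M = 470/3.
Price P = 440 - 607/3 = 713/3.
Meridian's profit: (713/3 - 81)·(470/3) = 24544.4444.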